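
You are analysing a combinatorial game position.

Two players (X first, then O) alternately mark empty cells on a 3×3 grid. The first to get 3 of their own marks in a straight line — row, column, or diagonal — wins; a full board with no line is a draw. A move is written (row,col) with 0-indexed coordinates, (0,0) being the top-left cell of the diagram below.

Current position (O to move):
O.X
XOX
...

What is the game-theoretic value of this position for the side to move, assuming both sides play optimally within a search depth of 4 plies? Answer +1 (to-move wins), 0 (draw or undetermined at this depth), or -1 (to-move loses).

ply 1, O at O.X/XOX/... | (0,1)=-1→OOX/XOX/...; (2,0)=-1→O.X/XOX/O..; (2,1)=-1→O.X/XOX/.O.; (2,2)=+1→O.X/XOX/..O*
ply 2: O.X/XOX/..O is terminal -1 (X); from O.X/XOX/... depth 4

value(O.X/XOX/..., O) = +1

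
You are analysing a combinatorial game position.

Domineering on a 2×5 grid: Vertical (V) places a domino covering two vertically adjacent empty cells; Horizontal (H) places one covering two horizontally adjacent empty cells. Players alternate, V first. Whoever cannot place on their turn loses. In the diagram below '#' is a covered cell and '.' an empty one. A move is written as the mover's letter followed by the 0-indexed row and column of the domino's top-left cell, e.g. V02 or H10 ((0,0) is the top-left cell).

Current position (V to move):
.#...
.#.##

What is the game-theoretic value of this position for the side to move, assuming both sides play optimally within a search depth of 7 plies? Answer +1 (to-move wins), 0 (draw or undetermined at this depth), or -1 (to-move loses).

ply 1, V at .#.../.#.## | V00=-1→##.../##.##; V02=+1→.##../.####*
ply 2, H at .##../.#### | H03=-1→.####/.####*
ply 3, V at .####/.#### | V00=+1→#####/#####*
ply 4: #####/##### is terminal -1 (H); from .#.../.#.## depth 7

value(.#.../.#.##, V) = +1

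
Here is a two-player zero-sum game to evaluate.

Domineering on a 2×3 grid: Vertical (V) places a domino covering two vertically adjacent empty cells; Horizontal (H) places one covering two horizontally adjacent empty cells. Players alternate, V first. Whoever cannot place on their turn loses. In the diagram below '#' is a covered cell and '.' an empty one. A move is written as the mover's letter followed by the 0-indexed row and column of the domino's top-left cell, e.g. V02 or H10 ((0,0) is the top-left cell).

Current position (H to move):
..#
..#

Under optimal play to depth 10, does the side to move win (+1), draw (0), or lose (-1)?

value(..#/..#, H) = +1

ply 1, H at ..#/..# | H00=+1→###/..#*; H10=+1→..#/###
ply 2: ###/..# is terminal -1 (V); from ..#/..# depth 10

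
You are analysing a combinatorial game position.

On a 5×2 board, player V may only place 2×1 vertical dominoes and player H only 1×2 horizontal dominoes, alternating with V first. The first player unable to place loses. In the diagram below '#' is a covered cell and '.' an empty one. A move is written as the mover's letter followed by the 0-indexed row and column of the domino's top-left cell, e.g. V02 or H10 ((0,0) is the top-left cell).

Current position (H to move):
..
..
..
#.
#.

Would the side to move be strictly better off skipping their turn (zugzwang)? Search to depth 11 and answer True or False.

zugzwang(../../../#./#., H) = False

ply 1, H at ../../../#./#. | H00=-1→##/../../#./#.; H10=+1→../##/../#./#.*; H20=-1→../../##/#./#.
ply 2, V at ../##/../#./#. | V21=-1→../##/.#/##/#.*; V31=-1→../##/../##/##
ply 3, H at ../##/.#/##/#. | H00=+1→##/##/.#/##/#.*
ply 4: ##/##/.#/##/#. is terminal -1 (V); from ../../../#./#. depth 11
suppose H passes — search the same position with V to move:
pass> ply 1, V at ../../../#./#. | V00=+1→#./#./../#./#.*; V01=+1→.#/.#/../#./#.; V10=+1→../#./#./#./#.; V11=+1→../.#/.#/#./#.; V21=-1→../../.#/##/#.; V31=-1→../../../##/##
pass> ply 2, H at #./#./../#./#. | H20=-1→#./#./##/#./#.*
pass> ply 3, V at #./#./##/#./#. | V01=+1→##/##/##/#./#.*; V31=+1→#./#./##/##/##
pass> ply 4: ##/##/##/#./#. is terminal -1 (H); from ../../../#./#. depth 11
for H: play +1, pass -1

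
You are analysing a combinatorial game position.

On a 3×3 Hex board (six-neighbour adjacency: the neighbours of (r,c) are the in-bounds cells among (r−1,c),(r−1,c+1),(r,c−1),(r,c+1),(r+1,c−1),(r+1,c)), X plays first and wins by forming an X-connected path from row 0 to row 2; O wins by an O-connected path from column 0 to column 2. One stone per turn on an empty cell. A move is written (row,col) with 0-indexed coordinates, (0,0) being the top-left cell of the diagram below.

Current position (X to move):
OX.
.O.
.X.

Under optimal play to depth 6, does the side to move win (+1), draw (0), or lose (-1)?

value(OX./.O./.X., X) = -1

ply 1, X at OX./.O./.X. | (0,2)=-1→OXX/.O./.X.*; (1,0)=-1→OX./XO./.X.; (1,2)=-1→OX./.OX/.X.; (2,0)=-1→OX./.O./XX.; (2,2)=-1→OX./.O./.XX
ply 2, O at OXX/.O./.X. | (1,0)=-1→OXX/OO./.X.; (1,2)=+1→OXX/.OO/.X.*; (2,0)=-1→OXX/.O./OX.; (2,2)=-1→OXX/.O./.XO
ply 3, X at OXX/.OO/.X. | (1,0)=-1→OXX/XOO/.X.*; (2,0)=-1→OXX/.OO/XX.; (2,2)=-1→OXX/.OO/.XX
ply 4, O at OXX/XOO/.X. | (2,0)=+1→OXX/XOO/OX.*; (2,2)=-1→OXX/XOO/.XO
ply 5: OXX/XOO/OX. is terminal -1 (X); from OX./.O./.X. depth 6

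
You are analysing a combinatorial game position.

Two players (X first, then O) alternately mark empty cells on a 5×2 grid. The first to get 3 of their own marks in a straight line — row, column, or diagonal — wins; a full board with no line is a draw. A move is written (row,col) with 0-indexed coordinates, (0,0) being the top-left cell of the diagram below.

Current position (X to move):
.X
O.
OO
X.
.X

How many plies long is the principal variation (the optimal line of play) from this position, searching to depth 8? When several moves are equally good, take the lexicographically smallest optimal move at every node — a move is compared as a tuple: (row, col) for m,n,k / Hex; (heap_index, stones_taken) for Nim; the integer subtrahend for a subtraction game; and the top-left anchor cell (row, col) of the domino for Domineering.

PV length from [.X/O./OO/X./.X]: 4 plies

ply 1, X at .X/O./OO/X./.X | (0,0)=+0→XX/O./OO/X./.X*; (1,1)=-1→.X/OX/OO/X./.X; (3,1)=-1→.X/O./OO/XX/.X; (4,0)=-1→.X/O./OO/X./XX
ply 2, O at XX/O./OO/X./.X | (1,1)=+0→XX/OO/OO/X./.X*; (3,1)=+0→XX/O./OO/XO/.X; (4,0)=+0→XX/O./OO/X./OX
ply 3, X at XX/OO/OO/X./.X | (3,1)=+0→XX/OO/OO/XX/.X*; (4,0)=-1→XX/OO/OO/X./XX
ply 4, O at XX/OO/OO/XX/.X | (4,0)=+0→XX/OO/OO/XX/OX*
ply 5: XX/OO/OO/XX/OX is terminal +0 (X); from .X/O./OO/X./.X depth 8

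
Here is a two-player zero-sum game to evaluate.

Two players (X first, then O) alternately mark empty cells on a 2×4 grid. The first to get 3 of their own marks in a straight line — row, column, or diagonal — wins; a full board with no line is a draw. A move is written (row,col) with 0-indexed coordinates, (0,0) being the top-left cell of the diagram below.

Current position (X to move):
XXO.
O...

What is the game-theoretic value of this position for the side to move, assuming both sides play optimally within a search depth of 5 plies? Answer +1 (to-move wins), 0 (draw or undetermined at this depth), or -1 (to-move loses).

value(XXO./O..., X) = 0

ply 1, X at XXO./O... | (0,3)=+0→XXOX/O...*; (1,1)=+0→XXO./OX..; (1,2)=+0→XXO./O.X.; (1,3)=+0→XXO./O..X
ply 2, O at XXOX/O... | (1,1)=+0→XXOX/OO..*; (1,2)=+0→XXOX/O.O.; (1,3)=+0→XXOX/O..O
ply 3, X at XXOX/OO.. | (1,2)=+0→XXOX/OOX.*; (1,3)=-1→XXOX/OO.X
ply 4, O at XXOX/OOX. | (1,3)=+0→XXOX/OOXO*
ply 5: XXOX/OOXO is terminal +0 (X); from XXO./O... depth 5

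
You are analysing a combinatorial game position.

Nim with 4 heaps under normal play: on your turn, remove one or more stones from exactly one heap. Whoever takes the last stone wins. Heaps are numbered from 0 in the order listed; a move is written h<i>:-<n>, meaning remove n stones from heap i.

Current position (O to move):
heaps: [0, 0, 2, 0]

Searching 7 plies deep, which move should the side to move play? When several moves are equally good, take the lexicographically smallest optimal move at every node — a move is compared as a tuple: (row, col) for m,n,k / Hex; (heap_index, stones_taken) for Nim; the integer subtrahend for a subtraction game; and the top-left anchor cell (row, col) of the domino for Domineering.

O's best at [(0,0,2,0)]: h2:-2

ply 1, O at (0,0,2,0) | h2:-1=-1→(0,0,1,0); h2:-2=+1→(0,0,0,0)*
ply 2: (0,0,0,0) is terminal -1 (X); from (0,0,2,0) depth 7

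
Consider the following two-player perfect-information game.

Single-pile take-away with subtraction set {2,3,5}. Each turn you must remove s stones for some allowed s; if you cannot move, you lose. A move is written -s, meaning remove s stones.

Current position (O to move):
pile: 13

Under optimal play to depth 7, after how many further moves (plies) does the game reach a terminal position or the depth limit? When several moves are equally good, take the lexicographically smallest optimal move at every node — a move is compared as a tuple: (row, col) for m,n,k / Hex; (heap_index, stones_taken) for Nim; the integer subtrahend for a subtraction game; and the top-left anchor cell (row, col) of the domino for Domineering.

PV length from [13]: 3 plies

ply 1, O at 13 | -2=-1→11; -3=-1→10; -5=+1→8*
ply 2, X at 8 | -2=-1→6*; -3=-1→5; -5=-1→3
ply 3, O at 6 | -2=-1→4; -3=-1→3; -5=+1→1*
ply 4: 1 is terminal -1 (X); from 13 depth 7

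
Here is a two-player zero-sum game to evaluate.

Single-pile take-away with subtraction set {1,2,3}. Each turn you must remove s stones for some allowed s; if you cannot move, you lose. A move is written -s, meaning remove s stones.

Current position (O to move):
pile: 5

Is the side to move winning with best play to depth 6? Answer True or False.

ply 1, O at 5 | -1=+1→4*; -2=-1→3; -3=-1→2
ply 2, X at 4 | -1=-1→3*; -2=-1→2; -3=-1→1
ply 3, O at 3 | -1=-1→2; -2=-1→1; -3=+1→0*
ply 4: 0 is terminal -1 (X); from 5 depth 6

O winning at [5]: True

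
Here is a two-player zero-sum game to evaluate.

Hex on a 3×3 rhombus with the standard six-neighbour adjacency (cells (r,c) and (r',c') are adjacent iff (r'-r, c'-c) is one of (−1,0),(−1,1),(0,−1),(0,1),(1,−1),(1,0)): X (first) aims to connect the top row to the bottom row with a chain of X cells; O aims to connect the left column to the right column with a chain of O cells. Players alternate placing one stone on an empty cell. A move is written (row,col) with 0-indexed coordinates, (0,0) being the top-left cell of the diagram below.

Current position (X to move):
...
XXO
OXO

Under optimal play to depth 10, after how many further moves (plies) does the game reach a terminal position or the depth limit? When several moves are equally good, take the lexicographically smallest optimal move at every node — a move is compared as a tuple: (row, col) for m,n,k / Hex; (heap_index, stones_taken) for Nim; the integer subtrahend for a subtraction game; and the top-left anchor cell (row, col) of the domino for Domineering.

p1 X@[.../XXO/OXO]: (0,0)[X../XXO/OXO]+1* (0,1)[.X./XXO/OXO]+1 (0,2)[..X/XXO/OXO]+1
p2 O@[X../XXO/OXO] terminal -1; root [.../XXO/OXO] d10

PV length from [.../XXO/OXO]: 1 ply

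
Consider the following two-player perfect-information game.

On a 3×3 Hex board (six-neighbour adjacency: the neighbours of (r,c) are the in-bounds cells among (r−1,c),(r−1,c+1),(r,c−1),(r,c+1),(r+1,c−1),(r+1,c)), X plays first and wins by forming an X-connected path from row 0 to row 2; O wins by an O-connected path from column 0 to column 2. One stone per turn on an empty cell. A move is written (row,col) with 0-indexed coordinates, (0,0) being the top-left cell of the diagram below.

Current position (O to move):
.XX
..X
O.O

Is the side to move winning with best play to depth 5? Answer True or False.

O winning at [.XX/..X/O.O]: True

p1 O@[.XX/..X/O.O]: (0,0)[OXX/..X/O.O]-1 (1,0)[.XX/O.X/O.O]-1 (1,1)[.XX/.OX/O.O]-1 (2,1)[.XX/..X/OOO]+1*
p2 X@[.XX/..X/OOO] terminal -1; root [.XX/..X/O.O] d5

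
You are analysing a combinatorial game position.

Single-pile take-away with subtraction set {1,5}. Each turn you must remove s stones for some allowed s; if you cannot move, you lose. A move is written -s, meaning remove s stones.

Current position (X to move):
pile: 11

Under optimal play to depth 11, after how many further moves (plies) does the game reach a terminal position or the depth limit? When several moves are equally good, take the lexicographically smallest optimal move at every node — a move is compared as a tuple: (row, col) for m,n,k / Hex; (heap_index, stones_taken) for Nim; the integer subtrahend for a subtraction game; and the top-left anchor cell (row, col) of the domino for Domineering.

PV length from [11]: 11 plies

[11] X move#1: -1:+1/10*, -5:+1/6
[10] O move#2: -1:-1/9*, -5:-1/5
[9] X move#3: -1:+1/8*, -5:+1/4
[8] O move#4: -1:-1/7*, -5:-1/3
[7] X move#5: -1:+1/6*, -5:+1/2
[6] O move#6: -1:-1/5*, -5:-1/1
[5] X move#7: -1:+1/4*, -5:+1/0
[4] O move#8: -1:-1/3*
[3] X move#9: -1:+1/2*
[2] O move#10: -1:-1/1*
[1] X move#11: -1:+1/0*
[0] end (terminal -1, O#12); searched 11 to 11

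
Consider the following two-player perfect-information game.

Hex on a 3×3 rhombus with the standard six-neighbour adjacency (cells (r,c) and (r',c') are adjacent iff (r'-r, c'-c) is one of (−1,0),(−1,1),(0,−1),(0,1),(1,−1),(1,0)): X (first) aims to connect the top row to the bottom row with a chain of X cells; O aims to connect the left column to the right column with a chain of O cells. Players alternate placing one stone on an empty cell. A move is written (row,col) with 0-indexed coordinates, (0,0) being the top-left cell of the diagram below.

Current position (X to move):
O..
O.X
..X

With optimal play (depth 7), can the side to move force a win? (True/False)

X winning at [O../O.X/..X]: True

p1 X@[O../O.X/..X]: (0,1)[OX./O.X/..X]+1* (0,2)[O.X/O.X/..X]+1 (1,1)[O../OXX/..X]+1 (2,0)[O../O.X/X.X]-1 (2,1)[O../O.X/.XX]-1
p2 O@[OX./O.X/..X]: (0,2)[OXO/O.X/..X]-1* (1,1)[OX./OOX/..X]-1 (2,0)[OX./O.X/O.X]-1 (2,1)[OX./O.X/.OX]-1
p3 X@[OXO/O.X/..X]: (1,1)[OXO/OXX/..X]+1* (2,0)[OXO/O.X/X.X]-1 (2,1)[OXO/O.X/.XX]-1
p4 O@[OXO/OXX/..X] terminal -1; root [O../O.X/..X] d7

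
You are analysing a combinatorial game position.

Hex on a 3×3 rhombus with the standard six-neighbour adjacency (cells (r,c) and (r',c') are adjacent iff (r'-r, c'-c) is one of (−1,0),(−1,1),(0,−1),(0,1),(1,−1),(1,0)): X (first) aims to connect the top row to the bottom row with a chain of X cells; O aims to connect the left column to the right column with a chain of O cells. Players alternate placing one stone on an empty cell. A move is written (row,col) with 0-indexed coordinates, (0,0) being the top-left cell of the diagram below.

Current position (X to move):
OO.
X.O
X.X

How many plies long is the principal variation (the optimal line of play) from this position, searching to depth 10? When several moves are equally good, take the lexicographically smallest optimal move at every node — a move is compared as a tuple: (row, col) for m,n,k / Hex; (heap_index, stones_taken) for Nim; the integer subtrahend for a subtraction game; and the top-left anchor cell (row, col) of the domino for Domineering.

p1 X@[OO./X.O/X.X]: (0,2)[OOX/X.O/X.X]-1* (1,1)[OO./XXO/X.X]-1 (2,1)[OO./X.O/XXX]-1
p2 O@[OOX/X.O/X.X]: (1,1)[OOX/XOO/X.X]+1* (2,1)[OOX/X.O/XOX]-1
p3 X@[OOX/XOO/X.X] terminal -1; root [OO./X.O/X.X] d10

PV length from [OO./X.O/X.X]: 2 plies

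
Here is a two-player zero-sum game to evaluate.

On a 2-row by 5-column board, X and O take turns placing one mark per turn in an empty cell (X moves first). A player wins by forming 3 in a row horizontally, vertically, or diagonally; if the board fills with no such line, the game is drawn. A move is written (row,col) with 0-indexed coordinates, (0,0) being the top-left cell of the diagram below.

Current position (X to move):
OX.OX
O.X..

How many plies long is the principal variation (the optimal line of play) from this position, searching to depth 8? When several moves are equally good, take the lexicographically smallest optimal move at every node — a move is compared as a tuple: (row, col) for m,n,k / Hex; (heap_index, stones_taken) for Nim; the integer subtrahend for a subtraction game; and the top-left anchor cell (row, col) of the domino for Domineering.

PV length from [OX.OX/O.X..]: 3 plies

[OX.OX/O.X..] X move#1: (0,2):+0/OXXOX/O.X.., (1,1):+0/OX.OX/OXX.., (1,3):+1/OX.OX/O.XX.*, (1,4):+0/OX.OX/O.X.X
[OX.OX/O.XX.] O move#2: (0,2):-1/OXOOX/O.XX.*, (1,1):-1/OX.OX/OOXX., (1,4):-1/OX.OX/O.XXO
[OXOOX/O.XX.] X move#3: (1,1):+1/OXOOX/OXXX.*, (1,4):+1/OXOOX/O.XXX
[OXOOX/OXXX.] end (terminal -1, O#4); searched OX.OX/O.X.. to 8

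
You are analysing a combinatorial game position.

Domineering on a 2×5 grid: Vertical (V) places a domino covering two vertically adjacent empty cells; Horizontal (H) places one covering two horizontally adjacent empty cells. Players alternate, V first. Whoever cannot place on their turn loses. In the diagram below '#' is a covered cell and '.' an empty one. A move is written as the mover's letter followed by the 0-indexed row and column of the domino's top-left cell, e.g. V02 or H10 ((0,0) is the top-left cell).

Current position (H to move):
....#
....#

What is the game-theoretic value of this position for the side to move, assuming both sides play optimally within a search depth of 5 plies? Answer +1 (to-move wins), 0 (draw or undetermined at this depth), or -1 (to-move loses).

value(....#/....#, H) = +1

p1 H@[....#/....#]: H00[##..#/....#]-1 H01[.##.#/....#]+1* H02[..###/....#]-1 H10[....#/##..#]-1 H11[....#/.##.#]+1 H12[....#/..###]-1
p2 V@[.##.#/....#]: V00[###.#/#...#]-1* V03[.####/...##]-1
p3 H@[###.#/#...#]: H11[###.#/###.#]-1 H12[###.#/#.###]+1*
p4 V@[###.#/#.###] terminal -1; root [....#/....#] d5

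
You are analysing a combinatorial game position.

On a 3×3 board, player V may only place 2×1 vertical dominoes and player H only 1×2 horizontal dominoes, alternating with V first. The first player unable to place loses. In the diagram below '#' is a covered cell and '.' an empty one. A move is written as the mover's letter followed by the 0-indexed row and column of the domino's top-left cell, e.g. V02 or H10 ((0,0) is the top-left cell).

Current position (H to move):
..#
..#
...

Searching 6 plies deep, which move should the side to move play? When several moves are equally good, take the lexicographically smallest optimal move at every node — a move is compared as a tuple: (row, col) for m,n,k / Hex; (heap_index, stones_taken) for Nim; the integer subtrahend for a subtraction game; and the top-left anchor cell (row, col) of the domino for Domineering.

H's best at [..#/..#/...]: H10

[..#/..#/...] H move#1: H00:-1/###/..#/..., H10:+1/..#/###/...*, H20:-1/..#/..#/##., H21:-1/..#/..#/.##
[..#/###/...] end (terminal -1, V#2); searched ..#/..#/... to 6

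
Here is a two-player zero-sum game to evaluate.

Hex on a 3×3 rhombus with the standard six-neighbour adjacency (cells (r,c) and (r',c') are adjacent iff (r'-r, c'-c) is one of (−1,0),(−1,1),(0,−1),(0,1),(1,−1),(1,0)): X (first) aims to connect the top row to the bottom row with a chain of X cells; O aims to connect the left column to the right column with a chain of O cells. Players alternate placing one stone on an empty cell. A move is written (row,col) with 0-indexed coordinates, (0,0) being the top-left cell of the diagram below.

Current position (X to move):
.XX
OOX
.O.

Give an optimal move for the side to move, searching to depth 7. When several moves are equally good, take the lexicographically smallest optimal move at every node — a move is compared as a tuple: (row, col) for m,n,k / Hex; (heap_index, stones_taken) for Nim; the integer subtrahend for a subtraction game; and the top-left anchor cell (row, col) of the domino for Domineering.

[.XX/OOX/.O.] X move#1: (0,0):-1/XXX/OOX/.O., (2,0):-1/.XX/OOX/XO., (2,2):+1/.XX/OOX/.OX*
[.XX/OOX/.OX] end (terminal -1, O#2); searched .XX/OOX/.O. to 7

X's best at [.XX/OOX/.O.]: (2,2)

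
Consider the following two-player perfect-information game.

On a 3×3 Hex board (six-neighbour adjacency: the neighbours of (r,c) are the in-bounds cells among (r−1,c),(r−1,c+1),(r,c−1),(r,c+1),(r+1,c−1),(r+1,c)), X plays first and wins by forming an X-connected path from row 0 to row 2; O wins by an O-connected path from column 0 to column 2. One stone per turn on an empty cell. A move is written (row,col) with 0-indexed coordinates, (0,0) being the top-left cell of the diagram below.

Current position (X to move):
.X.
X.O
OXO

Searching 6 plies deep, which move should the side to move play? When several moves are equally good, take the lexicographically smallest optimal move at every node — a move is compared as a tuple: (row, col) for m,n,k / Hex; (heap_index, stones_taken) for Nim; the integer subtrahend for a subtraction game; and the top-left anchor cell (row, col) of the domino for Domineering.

[.X./X.O/OXO] X move#1: (0,0):-1/XX./X.O/OXO, (0,2):-1/.XX/X.O/OXO, (1,1):+1/.X./XXO/OXO*
[.X./XXO/OXO] end (terminal -1, O#2); searched .X./X.O/OXO to 6

X's best at [.X./X.O/OXO]: (1,1)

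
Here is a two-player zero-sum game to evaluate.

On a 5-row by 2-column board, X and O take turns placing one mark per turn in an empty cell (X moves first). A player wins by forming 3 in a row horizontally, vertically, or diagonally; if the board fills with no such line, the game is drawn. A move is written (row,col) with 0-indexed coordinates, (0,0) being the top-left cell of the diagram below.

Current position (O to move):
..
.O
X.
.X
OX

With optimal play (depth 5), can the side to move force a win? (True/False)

O winning at [../.O/X./.X/OX]: False

[../.O/X./.X/OX] O move#1: (0,0):-1/O./.O/X./.X/OX, (0,1):-1/.O/.O/X./.X/OX, (1,0):-1/../OO/X./.X/OX, (2,1):+0/../.O/XO/.X/OX*, (3,0):-1/../.O/X./OX/OX
[../.O/XO/.X/OX] X move#2: (0,0):-1/X./.O/XO/.X/OX, (0,1):+0/.X/.O/XO/.X/OX*, (1,0):-1/../XO/XO/.X/OX, (3,0):-1/../.O/XO/XX/OX
[.X/.O/XO/.X/OX] O move#3: (0,0):+0/OX/.O/XO/.X/OX*, (1,0):+0/.X/OO/XO/.X/OX, (3,0):+0/.X/.O/XO/OX/OX
[OX/.O/XO/.X/OX] X move#4: (1,0):+0/OX/XO/XO/.X/OX*, (3,0):+0/OX/.O/XO/XX/OX
[OX/XO/XO/.X/OX] O move#5: (3,0):+0/OX/XO/XO/OX/OX*
[OX/XO/XO/OX/OX] end (terminal +0, X#6); searched ../.O/X./.X/OX to 5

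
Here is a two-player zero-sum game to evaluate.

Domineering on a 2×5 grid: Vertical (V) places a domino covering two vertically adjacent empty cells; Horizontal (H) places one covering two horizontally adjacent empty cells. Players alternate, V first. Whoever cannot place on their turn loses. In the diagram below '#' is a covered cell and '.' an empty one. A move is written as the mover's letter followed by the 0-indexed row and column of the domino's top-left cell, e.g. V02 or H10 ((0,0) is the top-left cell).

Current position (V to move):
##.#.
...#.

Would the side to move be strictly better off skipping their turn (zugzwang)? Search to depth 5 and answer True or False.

[##.#./...#.] V move#1: V02:+1/####./..##.*, V04:-1/##.##/...##
[####./..##.] H move#2: H10:-1/####./####.*
[####./####.] V move#3: V04:+1/#####/#####*
[#####/#####] end (terminal -1, H#4); searched ##.#./...#. to 5
suppose V passes — search the same position with H to move:
pass> [##.#./...#.] H move#1: H10:-1/##.#./##.#.*, H11:-1/##.#./.###.
pass> [##.#./##.#.] V move#2: V02:+1/####./####.*, V04:+1/##.##/##.##
pass> [####./####.] end (terminal -1, H#3); searched ##.#./...#. to 5
for V: play +1, pass +1

zugzwang(##.#./...#., V) = False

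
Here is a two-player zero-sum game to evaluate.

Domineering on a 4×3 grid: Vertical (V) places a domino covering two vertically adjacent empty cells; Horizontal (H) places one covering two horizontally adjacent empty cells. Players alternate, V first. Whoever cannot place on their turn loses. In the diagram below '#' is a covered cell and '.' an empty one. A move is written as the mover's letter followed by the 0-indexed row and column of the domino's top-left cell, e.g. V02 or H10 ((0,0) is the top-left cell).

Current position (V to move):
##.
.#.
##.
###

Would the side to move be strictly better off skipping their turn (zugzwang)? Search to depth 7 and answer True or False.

ply 1, V at ##./.#./##./### | V02=+1→###/.##/##./###*; V12=+1→##./.##/###/###
ply 2: ###/.##/##./### is terminal -1 (H); from ##./.#./##./### depth 7
if V skipped the turn, H would face:
~ ply 1: ##./.#./##./### is terminal -1 (H); from ##./.#./##./### depth 7
compare (V): move=+1 vs pass=+1

zugzwang(##./.#./##./###, V) = False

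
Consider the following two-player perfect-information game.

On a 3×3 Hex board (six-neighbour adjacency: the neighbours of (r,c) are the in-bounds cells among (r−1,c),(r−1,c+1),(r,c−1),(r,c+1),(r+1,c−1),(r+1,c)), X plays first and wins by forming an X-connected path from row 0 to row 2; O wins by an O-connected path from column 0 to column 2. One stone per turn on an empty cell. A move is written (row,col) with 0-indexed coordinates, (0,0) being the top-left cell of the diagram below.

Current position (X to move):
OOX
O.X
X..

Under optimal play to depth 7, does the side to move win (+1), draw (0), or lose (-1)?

[OOX/O.X/X..] X move#1: (1,1):+1/OOX/OXX/X..*, (2,1):+1/OOX/O.X/XX., (2,2):+1/OOX/O.X/X.X
[OOX/OXX/X..] end (terminal -1, O#2); searched OOX/O.X/X.. to 7

value(OOX/O.X/X.., X) = +1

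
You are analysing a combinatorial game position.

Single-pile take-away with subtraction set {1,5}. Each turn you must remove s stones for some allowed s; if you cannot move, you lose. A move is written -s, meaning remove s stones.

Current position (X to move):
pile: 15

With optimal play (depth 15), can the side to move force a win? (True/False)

[15] X move#1: -1:+1/14*, -5:+1/10
[14] O move#2: -1:-1/13*, -5:-1/9
[13] X move#3: -1:+1/12*, -5:+1/8
[12] O move#4: -1:-1/11*, -5:-1/7
[11] X move#5: -1:+1/10*, -5:+1/6
[10] O move#6: -1:-1/9*, -5:-1/5
[9] X move#7: -1:+1/8*, -5:+1/4
[8] O move#8: -1:-1/7*, -5:-1/3
[7] X move#9: -1:+1/6*, -5:+1/2
[6] O move#10: -1:-1/5*, -5:-1/1
[5] X move#11: -1:+1/4*, -5:+1/0
[4] O move#12: -1:-1/3*
[3] X move#13: -1:+1/2*
[2] O move#14: -1:-1/1*
[1] X move#15: -1:+1/0*
[0] end (terminal -1, O#16); searched 15 to 15

X winning at [15]: True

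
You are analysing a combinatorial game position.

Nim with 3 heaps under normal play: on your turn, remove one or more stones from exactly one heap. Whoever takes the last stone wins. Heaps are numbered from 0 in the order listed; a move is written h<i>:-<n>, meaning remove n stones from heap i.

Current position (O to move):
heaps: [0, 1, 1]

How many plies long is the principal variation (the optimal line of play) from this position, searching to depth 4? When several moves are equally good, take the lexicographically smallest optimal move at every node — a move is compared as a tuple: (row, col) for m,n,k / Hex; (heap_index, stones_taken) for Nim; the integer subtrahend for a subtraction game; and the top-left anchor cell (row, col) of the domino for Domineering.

PV length from [(0,1,1)]: 2 plies

[(0,1,1)] O move#1: h1:-1:-1/(0,0,1)*, h2:-1:-1/(0,1,0)
[(0,0,1)] X move#2: h2:-1:+1/(0,0,0)*
[(0,0,0)] end (terminal -1, O#3); searched (0,1,1) to 4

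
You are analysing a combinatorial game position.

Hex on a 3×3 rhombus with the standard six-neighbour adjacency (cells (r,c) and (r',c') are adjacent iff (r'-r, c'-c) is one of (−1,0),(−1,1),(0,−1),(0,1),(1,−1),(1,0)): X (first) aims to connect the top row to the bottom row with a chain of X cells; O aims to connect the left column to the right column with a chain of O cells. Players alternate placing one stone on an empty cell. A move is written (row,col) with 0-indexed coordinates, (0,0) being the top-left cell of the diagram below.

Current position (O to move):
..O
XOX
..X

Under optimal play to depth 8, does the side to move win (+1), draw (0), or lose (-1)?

[..O/XOX/..X] O move#1: (0,0):+1/O.O/XOX/..X*, (0,1):+1/.OO/XOX/..X, (2,0):+1/..O/XOX/O.X, (2,1):-1/..O/XOX/.OX
[O.O/XOX/..X] X move#2: (0,1):-1/OXO/XOX/..X*, (2,0):-1/O.O/XOX/X.X, (2,1):-1/O.O/XOX/.XX
[OXO/XOX/..X] O move#3: (2,0):+1/OXO/XOX/O.X*, (2,1):-1/OXO/XOX/.OX
[OXO/XOX/O.X] end (terminal -1, X#4); searched ..O/XOX/..X to 8

value(..O/XOX/..X, O) = +1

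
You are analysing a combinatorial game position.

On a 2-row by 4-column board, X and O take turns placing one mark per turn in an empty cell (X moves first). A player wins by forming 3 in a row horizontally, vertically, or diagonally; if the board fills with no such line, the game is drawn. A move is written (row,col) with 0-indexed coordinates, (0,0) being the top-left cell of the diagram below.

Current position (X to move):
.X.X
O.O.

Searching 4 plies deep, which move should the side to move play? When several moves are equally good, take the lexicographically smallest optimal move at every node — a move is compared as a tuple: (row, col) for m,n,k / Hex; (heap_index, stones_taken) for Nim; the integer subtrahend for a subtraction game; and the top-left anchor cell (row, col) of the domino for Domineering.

p1 X@[.X.X/O.O.]: (0,0)[XX.X/O.O.]-1 (0,2)[.XXX/O.O.]+1* (1,1)[.X.X/OXO.]+0 (1,3)[.X.X/O.OX]-1
p2 O@[.XXX/O.O.] terminal -1; root [.X.X/O.O.] d4

X's best at [.X.X/O.O.]: (0,2)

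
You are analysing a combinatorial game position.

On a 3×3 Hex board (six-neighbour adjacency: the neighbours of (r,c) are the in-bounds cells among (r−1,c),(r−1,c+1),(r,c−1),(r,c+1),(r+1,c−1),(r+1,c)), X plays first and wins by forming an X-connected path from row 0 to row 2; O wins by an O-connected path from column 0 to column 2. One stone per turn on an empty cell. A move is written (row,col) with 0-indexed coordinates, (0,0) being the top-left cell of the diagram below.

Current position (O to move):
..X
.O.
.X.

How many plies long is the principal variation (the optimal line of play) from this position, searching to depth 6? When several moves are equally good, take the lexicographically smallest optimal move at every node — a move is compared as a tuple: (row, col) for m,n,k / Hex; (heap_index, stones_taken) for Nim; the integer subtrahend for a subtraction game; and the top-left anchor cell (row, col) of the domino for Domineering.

ply 1, O at ..X/.O./.X. | (0,0)=-1→O.X/.O./.X.; (0,1)=-1→.OX/.O./.X.; (1,0)=-1→..X/OO./.X.; (1,2)=+1→..X/.OO/.X.*; (2,0)=-1→..X/.O./OX.; (2,2)=-1→..X/.O./.XO
ply 2, X at ..X/.OO/.X. | (0,0)=-1→X.X/.OO/.X.*; (0,1)=-1→.XX/.OO/.X.; (1,0)=-1→..X/XOO/.X.; (2,0)=-1→..X/.OO/XX.; (2,2)=-1→..X/.OO/.XX
ply 3, O at X.X/.OO/.X. | (0,1)=+1→XOX/.OO/.X.*; (1,0)=+1→X.X/OOO/.X.; (2,0)=+1→X.X/.OO/OX.; (2,2)=+1→X.X/.OO/.XO
ply 4, X at XOX/.OO/.X. | (1,0)=-1→XOX/XOO/.X.*; (2,0)=-1→XOX/.OO/XX.; (2,2)=-1→XOX/.OO/.XX
ply 5, O at XOX/XOO/.X. | (2,0)=+1→XOX/XOO/OX.*; (2,2)=-1→XOX/XOO/.XO
ply 6: XOX/XOO/OX. is terminal -1 (X); from ..X/.O./.X. depth 6

PV length from [..X/.O./.X.]: 5 plies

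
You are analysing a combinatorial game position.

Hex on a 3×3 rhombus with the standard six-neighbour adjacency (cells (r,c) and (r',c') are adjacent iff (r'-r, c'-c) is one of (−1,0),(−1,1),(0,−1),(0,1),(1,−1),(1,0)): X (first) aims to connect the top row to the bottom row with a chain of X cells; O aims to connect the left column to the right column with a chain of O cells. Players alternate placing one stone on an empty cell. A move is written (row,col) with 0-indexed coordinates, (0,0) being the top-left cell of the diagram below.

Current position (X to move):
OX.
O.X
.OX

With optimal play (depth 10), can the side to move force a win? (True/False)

[OX./O.X/.OX] X move#1: (0,2):+1/OXX/O.X/.OX*, (1,1):+1/OX./OXX/.OX, (2,0):+1/OX./O.X/XOX
[OXX/O.X/.OX] end (terminal -1, O#2); searched OX./O.X/.OX to 10

X winning at [OX./O.X/.OX]: True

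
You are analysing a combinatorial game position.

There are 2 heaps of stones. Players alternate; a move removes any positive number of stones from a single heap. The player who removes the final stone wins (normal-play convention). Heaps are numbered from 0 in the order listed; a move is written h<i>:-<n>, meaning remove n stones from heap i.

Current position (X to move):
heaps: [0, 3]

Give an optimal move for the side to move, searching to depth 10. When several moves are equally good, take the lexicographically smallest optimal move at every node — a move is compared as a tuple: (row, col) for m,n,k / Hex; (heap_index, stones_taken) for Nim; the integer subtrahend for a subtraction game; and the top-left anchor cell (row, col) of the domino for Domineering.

X's best at [(0,3)]: h1:-3

ply 1, X at (0,3) | h1:-1=-1→(0,2); h1:-2=-1→(0,1); h1:-3=+1→(0,0)*
ply 2: (0,0) is terminal -1 (O); from (0,3) depth 10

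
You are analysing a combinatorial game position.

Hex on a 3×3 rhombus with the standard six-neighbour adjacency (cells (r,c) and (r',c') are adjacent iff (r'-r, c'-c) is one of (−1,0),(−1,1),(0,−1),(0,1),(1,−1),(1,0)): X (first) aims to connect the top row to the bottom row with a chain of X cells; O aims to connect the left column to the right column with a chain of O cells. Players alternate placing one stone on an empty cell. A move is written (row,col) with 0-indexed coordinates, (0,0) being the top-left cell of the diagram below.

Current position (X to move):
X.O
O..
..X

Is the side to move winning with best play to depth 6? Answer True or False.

X winning at [X.O/O../..X]: False

ply 1, X at X.O/O../..X | (0,1)=-1→XXO/O../..X*; (1,1)=-1→X.O/OX./..X; (1,2)=-1→X.O/O.X/..X; (2,0)=-1→X.O/O../X.X; (2,1)=-1→X.O/O../.XX
ply 2, O at XXO/O../..X | (1,1)=+1→XXO/OO./..X*; (1,2)=-1→XXO/O.O/..X; (2,0)=-1→XXO/O../O.X; (2,1)=-1→XXO/O../.OX
ply 3: XXO/OO./..X is terminal -1 (X); from X.O/O../..X depth 6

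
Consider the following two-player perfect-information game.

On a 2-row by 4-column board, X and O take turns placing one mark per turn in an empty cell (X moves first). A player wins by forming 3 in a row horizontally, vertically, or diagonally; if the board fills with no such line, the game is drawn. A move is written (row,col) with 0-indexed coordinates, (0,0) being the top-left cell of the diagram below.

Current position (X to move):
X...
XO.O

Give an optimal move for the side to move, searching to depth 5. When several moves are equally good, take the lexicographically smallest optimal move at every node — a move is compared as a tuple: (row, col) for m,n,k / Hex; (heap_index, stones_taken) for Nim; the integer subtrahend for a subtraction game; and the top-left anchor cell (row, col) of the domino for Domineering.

X's best at [X.../XO.O]: (1,2)

[X.../XO.O] X move#1: (0,1):-1/XX../XO.O, (0,2):-1/X.X./XO.O, (0,3):-1/X..X/XO.O, (1,2):+0/X.../XOXO*
[X.../XOXO] O move#2: (0,1):+0/XO../XOXO*, (0,2):+0/X.O./XOXO, (0,3):+0/X..O/XOXO
[XO../XOXO] X move#3: (0,2):+0/XOX./XOXO*, (0,3):+0/XO.X/XOXO
[XOX./XOXO] O move#4: (0,3):+0/XOXO/XOXO*
[XOXO/XOXO] end (terminal +0, X#5); searched X.../XO.O to 5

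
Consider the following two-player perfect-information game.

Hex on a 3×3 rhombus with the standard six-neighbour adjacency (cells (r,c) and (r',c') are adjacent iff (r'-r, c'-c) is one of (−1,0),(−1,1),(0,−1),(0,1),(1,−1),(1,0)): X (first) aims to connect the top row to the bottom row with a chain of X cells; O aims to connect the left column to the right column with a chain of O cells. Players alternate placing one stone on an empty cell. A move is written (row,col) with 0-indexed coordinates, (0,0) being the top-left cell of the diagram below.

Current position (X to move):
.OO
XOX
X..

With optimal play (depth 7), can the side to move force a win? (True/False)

X winning at [.OO/XOX/X..]: True

[.OO/XOX/X..] X move#1: (0,0):+1/XOO/XOX/X..*, (2,1):-1/.OO/XOX/XX., (2,2):-1/.OO/XOX/X.X
[XOO/XOX/X..] end (terminal -1, O#2); searched .OO/XOX/X.. to 7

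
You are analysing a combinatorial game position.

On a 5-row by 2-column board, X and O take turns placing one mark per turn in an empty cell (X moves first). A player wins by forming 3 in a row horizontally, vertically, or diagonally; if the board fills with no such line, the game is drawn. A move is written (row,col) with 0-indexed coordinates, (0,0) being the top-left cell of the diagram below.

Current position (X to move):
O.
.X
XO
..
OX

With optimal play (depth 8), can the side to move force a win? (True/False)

ply 1, X at O./.X/XO/../OX | (0,1)=+0→OX/.X/XO/../OX*; (1,0)=+0→O./XX/XO/../OX; (3,0)=+0→O./.X/XO/X./OX; (3,1)=+0→O./.X/XO/.X/OX
ply 2, O at OX/.X/XO/../OX | (1,0)=+0→OX/OX/XO/../OX*; (3,0)=+0→OX/.X/XO/O./OX; (3,1)=+0→OX/.X/XO/.O/OX
ply 3, X at OX/OX/XO/../OX | (3,0)=+0→OX/OX/XO/X./OX*; (3,1)=+0→OX/OX/XO/.X/OX
ply 4, O at OX/OX/XO/X./OX | (3,1)=+0→OX/OX/XO/XO/OX*
ply 5: OX/OX/XO/XO/OX is terminal +0 (X); from O./.X/XO/../OX depth 8

X winning at [O./.X/XO/../OX]: False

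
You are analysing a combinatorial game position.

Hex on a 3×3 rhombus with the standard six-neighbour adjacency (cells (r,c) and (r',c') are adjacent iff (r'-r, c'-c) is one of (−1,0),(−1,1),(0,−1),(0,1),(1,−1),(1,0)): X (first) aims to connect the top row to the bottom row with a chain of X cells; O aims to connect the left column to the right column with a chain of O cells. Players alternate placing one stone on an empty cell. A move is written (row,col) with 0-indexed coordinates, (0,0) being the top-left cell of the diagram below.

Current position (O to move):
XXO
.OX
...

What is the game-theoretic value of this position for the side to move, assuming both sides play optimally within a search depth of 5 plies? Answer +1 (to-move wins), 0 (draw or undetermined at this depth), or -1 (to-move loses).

value(XXO/.OX/..., O) = +1

ply 1, O at XXO/.OX/... | (1,0)=+1→XXO/OOX/...*; (2,0)=+1→XXO/.OX/O..; (2,1)=+1→XXO/.OX/.O.; (2,2)=+1→XXO/.OX/..O
ply 2: XXO/OOX/... is terminal -1 (X); from XXO/.OX/... depth 5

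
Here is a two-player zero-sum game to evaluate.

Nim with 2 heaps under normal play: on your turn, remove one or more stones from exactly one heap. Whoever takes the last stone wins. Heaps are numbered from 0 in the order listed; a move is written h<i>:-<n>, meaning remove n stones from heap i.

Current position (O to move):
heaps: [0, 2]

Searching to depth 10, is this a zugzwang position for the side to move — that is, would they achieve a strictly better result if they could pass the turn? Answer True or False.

[(0,2)] O move#1: h1:-1:-1/(0,1), h1:-2:+1/(0,0)*
[(0,0)] end (terminal -1, X#2); searched (0,2) to 10
if O skipped the turn, X would face:
~ [(0,2)] X move#1: h1:-1:-1/(0,1), h1:-2:+1/(0,0)*
~ [(0,0)] end (terminal -1, O#2); searched (0,2) to 10
compare (O): move=+1 vs pass=-1

zugzwang((0,2), O) = False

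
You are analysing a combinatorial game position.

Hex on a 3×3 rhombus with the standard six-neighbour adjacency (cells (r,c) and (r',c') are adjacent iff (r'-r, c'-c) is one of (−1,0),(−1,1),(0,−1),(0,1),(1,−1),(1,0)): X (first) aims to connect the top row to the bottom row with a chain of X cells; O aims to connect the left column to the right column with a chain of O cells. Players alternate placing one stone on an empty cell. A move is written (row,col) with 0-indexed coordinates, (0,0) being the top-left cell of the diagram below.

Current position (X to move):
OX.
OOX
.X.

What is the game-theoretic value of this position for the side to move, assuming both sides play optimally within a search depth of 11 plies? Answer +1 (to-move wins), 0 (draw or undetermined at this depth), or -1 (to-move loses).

value(OX./OOX/.X., X) = +1

p1 X@[OX./OOX/.X.]: (0,2)[OXX/OOX/.X.]+1* (2,0)[OX./OOX/XX.]-1 (2,2)[OX./OOX/.XX]-1
p2 O@[OXX/OOX/.X.] terminal -1; root [OX./OOX/.X.] d11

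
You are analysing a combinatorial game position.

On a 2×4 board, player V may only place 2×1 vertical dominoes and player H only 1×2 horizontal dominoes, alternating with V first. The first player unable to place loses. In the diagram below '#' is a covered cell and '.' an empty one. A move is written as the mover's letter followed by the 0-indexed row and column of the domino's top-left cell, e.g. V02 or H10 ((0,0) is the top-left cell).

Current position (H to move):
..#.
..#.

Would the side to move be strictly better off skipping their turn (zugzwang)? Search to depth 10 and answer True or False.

zugzwang(..#./..#., H) = False

p1 H@[..#./..#.]: H00[###./..#.]+1* H10[..#./###.]+1
p2 V@[###./..#.]: V03[####/..##]-1*
p3 H@[####/..##]: H10[####/####]+1*
p4 V@[####/####] terminal -1; root [..#./..#.] d10
if H skipped the turn, V would face:
~ p1 V@[..#./..#.]: V00[#.#./#.#.]+1* V01[.##./.##.]+1 V03[..##/..##]-1
~ p2 H@[#.#./#.#.] terminal -1; root [..#./..#.] d10
compare (H): move=+1 vs pass=-1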